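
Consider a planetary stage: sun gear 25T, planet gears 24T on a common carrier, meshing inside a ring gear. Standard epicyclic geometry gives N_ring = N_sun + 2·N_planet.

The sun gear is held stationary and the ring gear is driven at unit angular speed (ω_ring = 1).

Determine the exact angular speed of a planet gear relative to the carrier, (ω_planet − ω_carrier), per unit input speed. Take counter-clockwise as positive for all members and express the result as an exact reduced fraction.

1825/2352

N_ring = 25 + 2·24 = 73
25(ω_s−ω_c) = −73(ω_r−ω_c),  ω_s=0, ω_r=1
25(0−ω_c) = −73(1−ω_c)  ⇒  98ω_c = 73  ⇒  ω_c = 73/98
sun–planet: 25·(0−73/98) = −24·(ω_p−ω_c)  ⇒  ω_p−ω_c = −(25/24)·(-73/98) = 1825/2352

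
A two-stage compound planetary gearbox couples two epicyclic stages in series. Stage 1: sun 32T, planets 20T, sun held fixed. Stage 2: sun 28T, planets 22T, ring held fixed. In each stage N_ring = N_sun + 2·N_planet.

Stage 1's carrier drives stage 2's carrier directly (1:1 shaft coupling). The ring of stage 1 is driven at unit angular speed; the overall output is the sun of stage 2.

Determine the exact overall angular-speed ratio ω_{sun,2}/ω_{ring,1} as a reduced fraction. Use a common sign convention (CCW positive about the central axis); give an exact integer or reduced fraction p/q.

Stage 1: N_ring = 32 + 2·20 = 72
Stage 1: 32(ω_s−ω_c) = −72(ω_r−ω_c),  ω_s=0, ω_r=1
Stage 1: 32(0−ω_c) = −72(1−ω_c)  ⇒  104ω_c = 72  ⇒  ω_c = 9/13
  ⇒ ω_c¹/ω_r¹ = 9/13
Stage 2: N_ring = 28 + 2·22 = 72
Stage 2: 28(ω_s−ω_c) = −72(ω_r−ω_c),  ω_r=0, ω_c=1
Stage 2: ω_s = 1 − (72/28)(0−1) = 25/7
  ⇒ ω_s²/ω_c² = 25/7
Coupling ω_c² = ω_c¹ ⇒ overall = 9/13 × 25/7 = 225/91

225/91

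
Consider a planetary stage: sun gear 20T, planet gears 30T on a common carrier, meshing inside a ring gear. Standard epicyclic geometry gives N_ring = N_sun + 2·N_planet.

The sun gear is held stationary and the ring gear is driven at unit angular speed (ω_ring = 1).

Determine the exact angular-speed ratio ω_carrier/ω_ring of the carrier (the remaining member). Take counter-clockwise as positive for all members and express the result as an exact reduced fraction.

N_ring = 20 + 2·30 = 80
20(ω_s−ω_c) = −80(ω_r−ω_c),  ω_s=0, ω_r=1
20(0−ω_c) = −80(1−ω_c)  ⇒  100ω_c = 80  ⇒  ω_c = 4/5
ω_c/ω_r = 4/5

4/5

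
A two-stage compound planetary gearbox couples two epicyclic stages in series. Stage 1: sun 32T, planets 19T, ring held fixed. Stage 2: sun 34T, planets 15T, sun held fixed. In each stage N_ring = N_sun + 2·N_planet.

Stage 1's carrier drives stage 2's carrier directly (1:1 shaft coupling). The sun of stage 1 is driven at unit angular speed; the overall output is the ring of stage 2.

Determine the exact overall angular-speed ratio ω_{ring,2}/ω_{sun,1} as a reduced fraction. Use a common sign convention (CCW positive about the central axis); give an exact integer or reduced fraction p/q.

Stage 1: N_ring = 32 + 2·19 = 70
Stage 1: 32(ω_s−ω_c) = −70(ω_r−ω_c),  ω_r=0, ω_s=1
Stage 1: 32(1−ω_c) = −70(0−ω_c)  ⇒  102ω_c = 32  ⇒  ω_c = 16/51
  ⇒ ω_c¹/ω_s¹ = 16/51
Stage 2: N_ring = 34 + 2·15 = 64
Stage 2: 34(ω_s−ω_c) = −64(ω_r−ω_c),  ω_s=0, ω_c=1
Stage 2: ω_r = 1 − (34/64)(0−1) = 49/32
  ⇒ ω_r²/ω_c² = 49/32
Coupling ω_c² = ω_c¹ ⇒ overall = 16/51 × 49/32 = 49/102

49/102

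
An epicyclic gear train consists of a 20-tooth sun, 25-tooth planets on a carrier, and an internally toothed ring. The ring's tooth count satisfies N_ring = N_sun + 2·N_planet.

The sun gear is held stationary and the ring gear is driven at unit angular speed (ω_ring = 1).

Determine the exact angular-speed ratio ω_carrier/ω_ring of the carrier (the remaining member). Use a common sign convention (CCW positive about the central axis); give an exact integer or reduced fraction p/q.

N_ring = 20 + 2·25 = 70
20(ω_s−ω_c) = −70(ω_r−ω_c),  ω_s=0, ω_r=1
20(0−ω_c) = −70(1−ω_c)  ⇒  90ω_c = 70  ⇒  ω_c = 7/9
ω_c/ω_r = 7/9

7/9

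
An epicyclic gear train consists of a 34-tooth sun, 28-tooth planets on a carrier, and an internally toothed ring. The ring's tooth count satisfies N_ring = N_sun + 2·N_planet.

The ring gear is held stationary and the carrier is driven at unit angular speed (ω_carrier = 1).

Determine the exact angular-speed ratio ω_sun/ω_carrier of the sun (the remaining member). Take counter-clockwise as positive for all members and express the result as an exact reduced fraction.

62/17

N_ring = 34 + 2·28 = 90
34(ω_s−ω_c) = −90(ω_r−ω_c),  ω_r=0, ω_c=1
ω_s = 1 − (90/34)(0−1) = 62/17
ω_s/ω_c = 62/17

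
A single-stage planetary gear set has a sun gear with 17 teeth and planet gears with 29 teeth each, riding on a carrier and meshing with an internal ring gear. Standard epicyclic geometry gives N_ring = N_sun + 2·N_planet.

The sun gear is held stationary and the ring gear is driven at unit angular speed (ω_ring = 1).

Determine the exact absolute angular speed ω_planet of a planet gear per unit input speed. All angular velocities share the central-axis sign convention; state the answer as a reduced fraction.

75/58

N_ring = 17 + 2·29 = 75
17(ω_s−ω_c) = −75(ω_r−ω_c),  ω_s=0, ω_r=1
17(0−ω_c) = −75(1−ω_c)  ⇒  92ω_c = 75  ⇒  ω_c = 75/92
sun–planet: 17·(0−75/92) = −29·(ω_p−ω_c)  ⇒  ω_p−ω_c = −(17/29)·(-75/92) = 1275/2668
ω_p = 75/92 + 1275/2668 = 75/58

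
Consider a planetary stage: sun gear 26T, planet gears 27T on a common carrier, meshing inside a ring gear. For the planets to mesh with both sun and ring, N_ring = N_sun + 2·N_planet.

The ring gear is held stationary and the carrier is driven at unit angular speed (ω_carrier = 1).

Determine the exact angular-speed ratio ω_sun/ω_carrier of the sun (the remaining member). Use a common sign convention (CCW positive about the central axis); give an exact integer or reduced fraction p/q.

53/13

N_ring = 26 + 2·27 = 80
26(ω_s−ω_c) = −80(ω_r−ω_c),  ω_r=0, ω_c=1
ω_s = 1 − (80/26)(0−1) = 53/13
ω_s/ω_c = 53/13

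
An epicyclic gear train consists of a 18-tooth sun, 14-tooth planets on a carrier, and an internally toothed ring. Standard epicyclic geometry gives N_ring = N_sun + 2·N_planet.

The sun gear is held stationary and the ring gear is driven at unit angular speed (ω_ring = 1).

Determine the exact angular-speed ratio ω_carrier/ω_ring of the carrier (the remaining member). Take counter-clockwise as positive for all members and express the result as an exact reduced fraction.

N_ring = 18 + 2·14 = 46
18(ω_s−ω_c) = −46(ω_r−ω_c),  ω_s=0, ω_r=1
18(0−ω_c) = −46(1−ω_c)  ⇒  64ω_c = 46  ⇒  ω_c = 23/32
ω_c/ω_r = 23/32

23/32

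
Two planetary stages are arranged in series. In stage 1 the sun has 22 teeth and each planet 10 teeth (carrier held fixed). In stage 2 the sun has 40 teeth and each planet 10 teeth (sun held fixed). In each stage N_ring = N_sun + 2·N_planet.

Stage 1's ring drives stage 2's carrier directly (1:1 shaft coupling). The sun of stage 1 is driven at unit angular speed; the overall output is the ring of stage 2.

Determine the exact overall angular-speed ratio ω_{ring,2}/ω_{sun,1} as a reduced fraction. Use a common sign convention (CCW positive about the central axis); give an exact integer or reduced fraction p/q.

Stage 1: N_ring = 22 + 2·10 = 42
Stage 1: 22(ω_s−ω_c) = −42(ω_r−ω_c),  ω_c=0, ω_s=1
Stage 1: ω_r = 0 − (22/42)(1−0) = -11/21
  ⇒ ω_r¹/ω_s¹ = -11/21
Stage 2: N_ring = 40 + 2·10 = 60
Stage 2: 40(ω_s−ω_c) = −60(ω_r−ω_c),  ω_s=0, ω_c=1
Stage 2: ω_r = 1 − (40/60)(0−1) = 5/3
  ⇒ ω_r²/ω_c² = 5/3
Coupling ω_c² = ω_r¹ ⇒ overall = -11/21 × 5/3 = -55/63

-55/63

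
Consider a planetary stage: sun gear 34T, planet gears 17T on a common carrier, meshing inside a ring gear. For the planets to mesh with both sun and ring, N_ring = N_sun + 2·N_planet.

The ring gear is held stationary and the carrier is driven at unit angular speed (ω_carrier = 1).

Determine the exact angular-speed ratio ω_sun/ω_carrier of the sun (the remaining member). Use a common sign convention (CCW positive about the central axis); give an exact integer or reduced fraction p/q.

N_ring = 34 + 2·17 = 68
34(ω_s−ω_c) = −68(ω_r−ω_c),  ω_r=0, ω_c=1
ω_s = 1 − (68/34)(0−1) = 3
ω_s/ω_c = 3

3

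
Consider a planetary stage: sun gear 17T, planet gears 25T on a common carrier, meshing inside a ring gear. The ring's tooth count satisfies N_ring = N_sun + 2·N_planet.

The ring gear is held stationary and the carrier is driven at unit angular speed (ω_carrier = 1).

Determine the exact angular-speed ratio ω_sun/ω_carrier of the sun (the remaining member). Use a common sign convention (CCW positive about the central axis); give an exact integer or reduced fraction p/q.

N_ring = 17 + 2·25 = 67
17(ω_s−ω_c) = −67(ω_r−ω_c),  ω_r=0, ω_c=1
ω_s = 1 − (67/17)(0−1) = 84/17
ω_s/ω_c = 84/17

84/17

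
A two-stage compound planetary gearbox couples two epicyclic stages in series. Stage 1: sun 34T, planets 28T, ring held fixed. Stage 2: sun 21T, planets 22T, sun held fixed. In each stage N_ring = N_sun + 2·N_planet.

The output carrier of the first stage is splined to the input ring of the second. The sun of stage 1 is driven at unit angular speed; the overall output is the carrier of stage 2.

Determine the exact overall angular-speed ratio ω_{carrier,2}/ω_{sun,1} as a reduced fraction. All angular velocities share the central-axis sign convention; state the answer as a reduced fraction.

Stage 1: N_ring = 34 + 2·28 = 90
Stage 1: 34(ω_s−ω_c) = −90(ω_r−ω_c),  ω_r=0, ω_s=1
Stage 1: 34(1−ω_c) = −90(0−ω_c)  ⇒  124ω_c = 34  ⇒  ω_c = 17/62
  ⇒ ω_c¹/ω_s¹ = 17/62
Stage 2: N_ring = 21 + 2·22 = 65
Stage 2: 21(ω_s−ω_c) = −65(ω_r−ω_c),  ω_s=0, ω_r=1
Stage 2: 21(0−ω_c) = −65(1−ω_c)  ⇒  86ω_c = 65  ⇒  ω_c = 65/86
  ⇒ ω_c²/ω_r² = 65/86
Coupling ω_r² = ω_c¹ ⇒ overall = 17/62 × 65/86 = 1105/5332

1105/5332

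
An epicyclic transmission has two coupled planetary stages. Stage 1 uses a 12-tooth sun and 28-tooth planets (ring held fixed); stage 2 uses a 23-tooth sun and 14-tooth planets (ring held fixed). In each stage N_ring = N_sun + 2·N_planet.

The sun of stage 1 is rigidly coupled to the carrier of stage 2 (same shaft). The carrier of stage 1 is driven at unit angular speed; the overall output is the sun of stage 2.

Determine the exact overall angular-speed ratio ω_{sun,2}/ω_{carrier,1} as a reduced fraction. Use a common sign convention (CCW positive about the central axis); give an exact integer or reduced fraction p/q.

1480/69

Stage 1: N_ring = 12 + 2·28 = 68
Stage 1: 12(ω_s−ω_c) = −68(ω_r−ω_c),  ω_r=0, ω_c=1
Stage 1: ω_s = 1 − (68/12)(0−1) = 20/3
  ⇒ ω_s¹/ω_c¹ = 20/3
Stage 2: N_ring = 23 + 2·14 = 51
Stage 2: 23(ω_s−ω_c) = −51(ω_r−ω_c),  ω_r=0, ω_c=1
Stage 2: ω_s = 1 − (51/23)(0−1) = 74/23
  ⇒ ω_s²/ω_c² = 74/23
Coupling ω_c² = ω_s¹ ⇒ overall = 20/3 × 74/23 = 1480/69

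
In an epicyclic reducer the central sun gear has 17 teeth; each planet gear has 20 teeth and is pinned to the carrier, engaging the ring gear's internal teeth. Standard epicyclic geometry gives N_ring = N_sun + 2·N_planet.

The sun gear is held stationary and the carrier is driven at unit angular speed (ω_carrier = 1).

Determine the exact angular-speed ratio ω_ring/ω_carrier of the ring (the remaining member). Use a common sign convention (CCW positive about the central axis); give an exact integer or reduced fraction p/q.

74/57

N_ring = 17 + 2·20 = 57
17(ω_s−ω_c) = −57(ω_r−ω_c),  ω_s=0, ω_c=1
ω_r = 1 − (17/57)(0−1) = 74/57
ω_r/ω_c = 74/57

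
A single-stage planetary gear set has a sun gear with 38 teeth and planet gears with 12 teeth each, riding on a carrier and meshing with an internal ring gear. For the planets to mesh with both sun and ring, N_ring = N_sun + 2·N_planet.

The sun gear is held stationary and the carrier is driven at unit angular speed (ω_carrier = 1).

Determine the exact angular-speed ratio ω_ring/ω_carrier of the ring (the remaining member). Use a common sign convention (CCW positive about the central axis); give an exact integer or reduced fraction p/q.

N_ring = 38 + 2·12 = 62
38(ω_s−ω_c) = −62(ω_r−ω_c),  ω_s=0, ω_c=1
ω_r = 1 − (38/62)(0−1) = 50/31
ω_r/ω_c = 50/31

50/31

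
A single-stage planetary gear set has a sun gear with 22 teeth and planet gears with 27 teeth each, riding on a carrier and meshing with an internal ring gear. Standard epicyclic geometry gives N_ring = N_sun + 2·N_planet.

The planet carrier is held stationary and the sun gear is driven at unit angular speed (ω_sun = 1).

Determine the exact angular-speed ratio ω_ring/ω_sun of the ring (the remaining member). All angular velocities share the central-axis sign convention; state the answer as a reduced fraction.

N_ring = 22 + 2·27 = 76
22(ω_s−ω_c) = −76(ω_r−ω_c),  ω_c=0, ω_s=1
ω_r = 0 − (22/76)(1−0) = -11/38
ω_r/ω_s = -11/38

-11/38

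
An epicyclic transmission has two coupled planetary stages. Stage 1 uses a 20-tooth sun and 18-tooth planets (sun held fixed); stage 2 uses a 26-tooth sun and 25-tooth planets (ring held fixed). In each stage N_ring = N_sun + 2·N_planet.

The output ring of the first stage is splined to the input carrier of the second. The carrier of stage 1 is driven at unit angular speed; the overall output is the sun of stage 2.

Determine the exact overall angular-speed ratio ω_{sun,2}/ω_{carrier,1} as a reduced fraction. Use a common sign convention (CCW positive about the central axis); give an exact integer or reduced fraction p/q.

Stage 1: N_ring = 20 + 2·18 = 56
Stage 1: 20(ω_s−ω_c) = −56(ω_r−ω_c),  ω_s=0, ω_c=1
Stage 1: ω_r = 1 − (20/56)(0−1) = 19/14
  ⇒ ω_r¹/ω_c¹ = 19/14
Stage 2: N_ring = 26 + 2·25 = 76
Stage 2: 26(ω_s−ω_c) = −76(ω_r−ω_c),  ω_r=0, ω_c=1
Stage 2: ω_s = 1 − (76/26)(0−1) = 51/13
  ⇒ ω_s²/ω_c² = 51/13
Coupling ω_c² = ω_r¹ ⇒ overall = 19/14 × 51/13 = 969/182

969/182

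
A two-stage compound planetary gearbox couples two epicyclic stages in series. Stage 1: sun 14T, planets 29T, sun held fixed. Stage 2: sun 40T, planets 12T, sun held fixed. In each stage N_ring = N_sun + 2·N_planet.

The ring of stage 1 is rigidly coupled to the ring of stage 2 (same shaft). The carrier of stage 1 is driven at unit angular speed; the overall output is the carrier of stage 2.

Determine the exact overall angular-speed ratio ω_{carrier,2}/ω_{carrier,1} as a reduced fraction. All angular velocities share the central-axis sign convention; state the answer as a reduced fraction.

86/117

Stage 1: N_ring = 14 + 2·29 = 72
Stage 1: 14(ω_s−ω_c) = −72(ω_r−ω_c),  ω_s=0, ω_c=1
Stage 1: ω_r = 1 − (14/72)(0−1) = 43/36
  ⇒ ω_r¹/ω_c¹ = 43/36
Stage 2: N_ring = 40 + 2·12 = 64
Stage 2: 40(ω_s−ω_c) = −64(ω_r−ω_c),  ω_s=0, ω_r=1
Stage 2: 40(0−ω_c) = −64(1−ω_c)  ⇒  104ω_c = 64  ⇒  ω_c = 8/13
  ⇒ ω_c²/ω_r² = 8/13
Coupling ω_r² = ω_r¹ ⇒ overall = 43/36 × 8/13 = 86/117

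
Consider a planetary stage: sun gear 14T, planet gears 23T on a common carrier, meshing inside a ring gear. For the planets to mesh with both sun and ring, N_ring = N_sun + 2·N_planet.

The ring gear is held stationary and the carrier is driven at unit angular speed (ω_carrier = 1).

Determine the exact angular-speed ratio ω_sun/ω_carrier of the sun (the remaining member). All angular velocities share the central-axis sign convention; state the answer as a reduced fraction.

N_ring = 14 + 2·23 = 60
14(ω_s−ω_c) = −60(ω_r−ω_c),  ω_r=0, ω_c=1
ω_s = 1 − (60/14)(0−1) = 37/7
ω_s/ω_c = 37/7

37/7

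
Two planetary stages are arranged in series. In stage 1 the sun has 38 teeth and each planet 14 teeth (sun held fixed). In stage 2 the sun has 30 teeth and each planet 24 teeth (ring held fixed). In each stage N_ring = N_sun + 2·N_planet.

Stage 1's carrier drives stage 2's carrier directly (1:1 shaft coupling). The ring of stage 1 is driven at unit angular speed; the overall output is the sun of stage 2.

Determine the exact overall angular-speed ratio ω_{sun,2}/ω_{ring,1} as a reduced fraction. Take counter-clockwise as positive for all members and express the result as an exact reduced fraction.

Stage 1: N_ring = 38 + 2·14 = 66
Stage 1: 38(ω_s−ω_c) = −66(ω_r−ω_c),  ω_s=0, ω_r=1
Stage 1: 38(0−ω_c) = −66(1−ω_c)  ⇒  104ω_c = 66  ⇒  ω_c = 33/52
  ⇒ ω_c¹/ω_r¹ = 33/52
Stage 2: N_ring = 30 + 2·24 = 78
Stage 2: 30(ω_s−ω_c) = −78(ω_r−ω_c),  ω_r=0, ω_c=1
Stage 2: ω_s = 1 − (78/30)(0−1) = 18/5
  ⇒ ω_s²/ω_c² = 18/5
Coupling ω_c² = ω_c¹ ⇒ overall = 33/52 × 18/5 = 297/130

297/130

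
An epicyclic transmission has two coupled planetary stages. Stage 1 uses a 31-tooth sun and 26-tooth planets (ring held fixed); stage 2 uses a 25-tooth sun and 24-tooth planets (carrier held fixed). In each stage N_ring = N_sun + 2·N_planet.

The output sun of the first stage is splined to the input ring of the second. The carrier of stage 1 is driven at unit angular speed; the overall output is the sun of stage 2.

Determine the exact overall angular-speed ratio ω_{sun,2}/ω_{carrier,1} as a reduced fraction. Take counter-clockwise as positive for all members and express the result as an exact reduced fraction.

-8322/775

Stage 1: N_ring = 31 + 2·26 = 83
Stage 1: 31(ω_s−ω_c) = −83(ω_r−ω_c),  ω_r=0, ω_c=1
Stage 1: ω_s = 1 − (83/31)(0−1) = 114/31
  ⇒ ω_s¹/ω_c¹ = 114/31
Stage 2: N_ring = 25 + 2·24 = 73
Stage 2: 25(ω_s−ω_c) = −73(ω_r−ω_c),  ω_c=0, ω_r=1
Stage 2: ω_s = 0 − (73/25)(1−0) = -73/25
  ⇒ ω_s²/ω_r² = -73/25
Coupling ω_r² = ω_s¹ ⇒ overall = 114/31 × -73/25 = -8322/775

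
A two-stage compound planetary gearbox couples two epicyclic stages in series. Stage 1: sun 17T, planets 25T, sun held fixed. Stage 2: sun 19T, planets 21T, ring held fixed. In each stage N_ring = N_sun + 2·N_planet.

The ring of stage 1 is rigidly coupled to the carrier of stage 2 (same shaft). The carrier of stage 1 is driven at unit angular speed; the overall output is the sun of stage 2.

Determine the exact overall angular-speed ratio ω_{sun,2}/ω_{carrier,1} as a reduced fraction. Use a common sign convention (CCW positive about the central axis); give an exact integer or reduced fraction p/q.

6720/1273

Stage 1: N_ring = 17 + 2·25 = 67
Stage 1: 17(ω_s−ω_c) = −67(ω_r−ω_c),  ω_s=0, ω_c=1
Stage 1: ω_r = 1 − (17/67)(0−1) = 84/67
  ⇒ ω_r¹/ω_c¹ = 84/67
Stage 2: N_ring = 19 + 2·21 = 61
Stage 2: 19(ω_s−ω_c) = −61(ω_r−ω_c),  ω_r=0, ω_c=1
Stage 2: ω_s = 1 − (61/19)(0−1) = 80/19
  ⇒ ω_s²/ω_c² = 80/19
Coupling ω_c² = ω_r¹ ⇒ overall = 84/67 × 80/19 = 6720/1273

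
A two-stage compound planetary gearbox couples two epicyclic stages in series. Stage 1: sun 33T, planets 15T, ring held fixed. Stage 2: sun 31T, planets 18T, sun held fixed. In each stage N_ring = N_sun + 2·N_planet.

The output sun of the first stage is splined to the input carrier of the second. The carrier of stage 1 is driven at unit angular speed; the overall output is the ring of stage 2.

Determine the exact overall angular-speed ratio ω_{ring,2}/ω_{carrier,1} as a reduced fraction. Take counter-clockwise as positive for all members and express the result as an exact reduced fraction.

3136/737

Stage 1: N_ring = 33 + 2·15 = 63
Stage 1: 33(ω_s−ω_c) = −63(ω_r−ω_c),  ω_r=0, ω_c=1
Stage 1: ω_s = 1 − (63/33)(0−1) = 32/11
  ⇒ ω_s¹/ω_c¹ = 32/11
Stage 2: N_ring = 31 + 2·18 = 67
Stage 2: 31(ω_s−ω_c) = −67(ω_r−ω_c),  ω_s=0, ω_c=1
Stage 2: ω_r = 1 − (31/67)(0−1) = 98/67
  ⇒ ω_r²/ω_c² = 98/67
Coupling ω_c² = ω_s¹ ⇒ overall = 32/11 × 98/67 = 3136/737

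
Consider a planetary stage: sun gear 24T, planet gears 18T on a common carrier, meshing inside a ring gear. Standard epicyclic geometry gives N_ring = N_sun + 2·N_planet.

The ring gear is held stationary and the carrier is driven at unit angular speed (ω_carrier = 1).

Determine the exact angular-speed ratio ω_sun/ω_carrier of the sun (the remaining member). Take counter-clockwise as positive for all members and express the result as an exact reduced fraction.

N_ring = 24 + 2·18 = 60
24(ω_s−ω_c) = −60(ω_r−ω_c),  ω_r=0, ω_c=1
ω_s = 1 − (60/24)(0−1) = 7/2
ω_s/ω_c = 7/2

7/2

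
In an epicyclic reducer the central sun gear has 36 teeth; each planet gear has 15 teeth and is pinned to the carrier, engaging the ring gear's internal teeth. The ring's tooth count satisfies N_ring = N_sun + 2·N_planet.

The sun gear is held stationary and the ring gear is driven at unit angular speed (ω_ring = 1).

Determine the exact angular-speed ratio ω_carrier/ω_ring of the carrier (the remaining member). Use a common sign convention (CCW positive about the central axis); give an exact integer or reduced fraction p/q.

N_ring = 36 + 2·15 = 66
36(ω_s−ω_c) = −66(ω_r−ω_c),  ω_s=0, ω_r=1
36(0−ω_c) = −66(1−ω_c)  ⇒  102ω_c = 66  ⇒  ω_c = 11/17
ω_c/ω_r = 11/17

11/17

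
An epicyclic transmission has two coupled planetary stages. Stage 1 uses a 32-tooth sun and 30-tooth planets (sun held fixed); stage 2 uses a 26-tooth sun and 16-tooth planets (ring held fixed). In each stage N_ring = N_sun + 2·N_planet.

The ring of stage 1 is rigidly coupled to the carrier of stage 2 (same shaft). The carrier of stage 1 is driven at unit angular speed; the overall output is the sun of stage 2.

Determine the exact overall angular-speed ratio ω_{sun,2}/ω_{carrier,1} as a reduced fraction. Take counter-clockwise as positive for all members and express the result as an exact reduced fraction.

Stage 1: N_ring = 32 + 2·30 = 92
Stage 1: 32(ω_s−ω_c) = −92(ω_r−ω_c),  ω_s=0, ω_c=1
Stage 1: ω_r = 1 − (32/92)(0−1) = 31/23
  ⇒ ω_r¹/ω_c¹ = 31/23
Stage 2: N_ring = 26 + 2·16 = 58
Stage 2: 26(ω_s−ω_c) = −58(ω_r−ω_c),  ω_r=0, ω_c=1
Stage 2: ω_s = 1 − (58/26)(0−1) = 42/13
  ⇒ ω_s²/ω_c² = 42/13
Coupling ω_c² = ω_r¹ ⇒ overall = 31/23 × 42/13 = 1302/299

1302/299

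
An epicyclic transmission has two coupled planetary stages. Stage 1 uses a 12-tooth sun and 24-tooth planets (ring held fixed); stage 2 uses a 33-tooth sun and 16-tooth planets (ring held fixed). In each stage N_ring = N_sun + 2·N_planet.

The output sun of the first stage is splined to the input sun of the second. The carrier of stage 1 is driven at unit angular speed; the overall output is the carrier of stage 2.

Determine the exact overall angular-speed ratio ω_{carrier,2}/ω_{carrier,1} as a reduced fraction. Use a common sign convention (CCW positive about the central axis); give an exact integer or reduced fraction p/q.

Stage 1: N_ring = 12 + 2·24 = 60
Stage 1: 12(ω_s−ω_c) = −60(ω_r−ω_c),  ω_r=0, ω_c=1
Stage 1: ω_s = 1 − (60/12)(0−1) = 6
  ⇒ ω_s¹/ω_c¹ = 6
Stage 2: N_ring = 33 + 2·16 = 65
Stage 2: 33(ω_s−ω_c) = −65(ω_r−ω_c),  ω_r=0, ω_s=1
Stage 2: 33(1−ω_c) = −65(0−ω_c)  ⇒  98ω_c = 33  ⇒  ω_c = 33/98
  ⇒ ω_c²/ω_s² = 33/98
Coupling ω_s² = ω_s¹ ⇒ overall = 6 × 33/98 = 99/49

99/49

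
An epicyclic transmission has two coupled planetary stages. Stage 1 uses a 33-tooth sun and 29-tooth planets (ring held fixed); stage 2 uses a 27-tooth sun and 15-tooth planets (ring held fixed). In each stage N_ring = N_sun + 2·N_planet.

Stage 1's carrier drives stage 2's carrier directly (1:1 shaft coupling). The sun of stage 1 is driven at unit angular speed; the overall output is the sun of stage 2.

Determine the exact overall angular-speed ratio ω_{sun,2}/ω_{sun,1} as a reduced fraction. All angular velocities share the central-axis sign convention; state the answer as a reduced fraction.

77/93

Stage 1: N_ring = 33 + 2·29 = 91
Stage 1: 33(ω_s−ω_c) = −91(ω_r−ω_c),  ω_r=0, ω_s=1
Stage 1: 33(1−ω_c) = −91(0−ω_c)  ⇒  124ω_c = 33  ⇒  ω_c = 33/124
  ⇒ ω_c¹/ω_s¹ = 33/124
Stage 2: N_ring = 27 + 2·15 = 57
Stage 2: 27(ω_s−ω_c) = −57(ω_r−ω_c),  ω_r=0, ω_c=1
Stage 2: ω_s = 1 − (57/27)(0−1) = 28/9
  ⇒ ω_s²/ω_c² = 28/9
Coupling ω_c² = ω_c¹ ⇒ overall = 33/124 × 28/9 = 77/93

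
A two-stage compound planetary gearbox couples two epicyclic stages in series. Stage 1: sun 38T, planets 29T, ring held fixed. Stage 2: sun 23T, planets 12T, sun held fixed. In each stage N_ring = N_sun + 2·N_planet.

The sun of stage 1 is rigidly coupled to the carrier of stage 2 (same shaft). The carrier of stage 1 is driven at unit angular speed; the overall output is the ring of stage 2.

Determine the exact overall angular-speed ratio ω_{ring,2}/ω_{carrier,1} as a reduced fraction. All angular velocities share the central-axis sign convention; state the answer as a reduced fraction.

4690/893

Stage 1: N_ring = 38 + 2·29 = 96
Stage 1: 38(ω_s−ω_c) = −96(ω_r−ω_c),  ω_r=0, ω_c=1
Stage 1: ω_s = 1 − (96/38)(0−1) = 67/19
  ⇒ ω_s¹/ω_c¹ = 67/19
Stage 2: N_ring = 23 + 2·12 = 47
Stage 2: 23(ω_s−ω_c) = −47(ω_r−ω_c),  ω_s=0, ω_c=1
Stage 2: ω_r = 1 − (23/47)(0−1) = 70/47
  ⇒ ω_r²/ω_c² = 70/47
Coupling ω_c² = ω_s¹ ⇒ overall = 67/19 × 70/47 = 4690/893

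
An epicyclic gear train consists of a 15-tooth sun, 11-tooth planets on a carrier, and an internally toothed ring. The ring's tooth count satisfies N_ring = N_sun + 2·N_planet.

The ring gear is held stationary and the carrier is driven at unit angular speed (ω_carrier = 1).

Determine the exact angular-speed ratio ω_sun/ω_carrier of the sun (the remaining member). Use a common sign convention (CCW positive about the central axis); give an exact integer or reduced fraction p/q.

52/15

N_ring = 15 + 2·11 = 37
15(ω_s−ω_c) = −37(ω_r−ω_c),  ω_r=0, ω_c=1
ω_s = 1 − (37/15)(0−1) = 52/15
ω_s/ω_c = 52/15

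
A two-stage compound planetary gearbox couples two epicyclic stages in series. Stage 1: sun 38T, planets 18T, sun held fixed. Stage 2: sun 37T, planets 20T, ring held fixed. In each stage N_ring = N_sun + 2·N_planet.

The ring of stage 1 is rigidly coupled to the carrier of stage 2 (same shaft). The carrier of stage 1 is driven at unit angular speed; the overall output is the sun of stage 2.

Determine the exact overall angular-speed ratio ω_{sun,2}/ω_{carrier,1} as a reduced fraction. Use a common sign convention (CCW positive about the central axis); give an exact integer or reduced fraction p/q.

Stage 1: N_ring = 38 + 2·18 = 74
Stage 1: 38(ω_s−ω_c) = −74(ω_r−ω_c),  ω_s=0, ω_c=1
Stage 1: ω_r = 1 − (38/74)(0−1) = 56/37
  ⇒ ω_r¹/ω_c¹ = 56/37
Stage 2: N_ring = 37 + 2·20 = 77
Stage 2: 37(ω_s−ω_c) = −77(ω_r−ω_c),  ω_r=0, ω_c=1
Stage 2: ω_s = 1 − (77/37)(0−1) = 114/37
  ⇒ ω_s²/ω_c² = 114/37
Coupling ω_c² = ω_r¹ ⇒ overall = 56/37 × 114/37 = 6384/1369

6384/1369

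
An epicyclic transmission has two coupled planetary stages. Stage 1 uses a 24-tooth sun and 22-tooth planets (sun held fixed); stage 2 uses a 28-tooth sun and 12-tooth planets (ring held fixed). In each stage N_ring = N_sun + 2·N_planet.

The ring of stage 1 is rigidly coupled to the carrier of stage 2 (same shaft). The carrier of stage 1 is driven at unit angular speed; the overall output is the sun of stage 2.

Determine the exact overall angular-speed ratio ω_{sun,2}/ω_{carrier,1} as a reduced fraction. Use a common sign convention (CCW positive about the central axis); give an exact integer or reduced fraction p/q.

460/119

Stage 1: N_ring = 24 + 2·22 = 68
Stage 1: 24(ω_s−ω_c) = −68(ω_r−ω_c),  ω_s=0, ω_c=1
Stage 1: ω_r = 1 − (24/68)(0−1) = 23/17
  ⇒ ω_r¹/ω_c¹ = 23/17
Stage 2: N_ring = 28 + 2·12 = 52
Stage 2: 28(ω_s−ω_c) = −52(ω_r−ω_c),  ω_r=0, ω_c=1
Stage 2: ω_s = 1 − (52/28)(0−1) = 20/7
  ⇒ ω_s²/ω_c² = 20/7
Coupling ω_c² = ω_r¹ ⇒ overall = 23/17 × 20/7 = 460/119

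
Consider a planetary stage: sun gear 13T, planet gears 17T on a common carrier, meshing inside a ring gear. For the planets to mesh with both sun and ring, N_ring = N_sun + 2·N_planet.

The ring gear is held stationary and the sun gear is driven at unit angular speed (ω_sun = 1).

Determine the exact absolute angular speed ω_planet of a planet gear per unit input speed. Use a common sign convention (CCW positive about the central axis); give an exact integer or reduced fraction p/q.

-13/34

N_ring = 13 + 2·17 = 47
13(ω_s−ω_c) = −47(ω_r−ω_c),  ω_r=0, ω_s=1
13(1−ω_c) = −47(0−ω_c)  ⇒  60ω_c = 13  ⇒  ω_c = 13/60
sun–planet: 13·(1−13/60) = −17·(ω_p−ω_c)  ⇒  ω_p−ω_c = −(13/17)·(47/60) = -611/1020
ω_p = 13/60 − 611/1020 = -13/34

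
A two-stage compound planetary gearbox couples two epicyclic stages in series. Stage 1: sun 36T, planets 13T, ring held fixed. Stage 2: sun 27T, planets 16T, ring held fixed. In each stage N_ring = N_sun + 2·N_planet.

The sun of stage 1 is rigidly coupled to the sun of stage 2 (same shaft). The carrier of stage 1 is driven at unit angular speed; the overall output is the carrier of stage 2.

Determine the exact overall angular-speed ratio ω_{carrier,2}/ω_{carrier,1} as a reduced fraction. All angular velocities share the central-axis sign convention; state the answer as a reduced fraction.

Stage 1: N_ring = 36 + 2·13 = 62
Stage 1: 36(ω_s−ω_c) = −62(ω_r−ω_c),  ω_r=0, ω_c=1
Stage 1: ω_s = 1 − (62/36)(0−1) = 49/18
  ⇒ ω_s¹/ω_c¹ = 49/18
Stage 2: N_ring = 27 + 2·16 = 59
Stage 2: 27(ω_s−ω_c) = −59(ω_r−ω_c),  ω_r=0, ω_s=1
Stage 2: 27(1−ω_c) = −59(0−ω_c)  ⇒  86ω_c = 27  ⇒  ω_c = 27/86
  ⇒ ω_c²/ω_s² = 27/86
Coupling ω_s² = ω_s¹ ⇒ overall = 49/18 × 27/86 = 147/172

147/172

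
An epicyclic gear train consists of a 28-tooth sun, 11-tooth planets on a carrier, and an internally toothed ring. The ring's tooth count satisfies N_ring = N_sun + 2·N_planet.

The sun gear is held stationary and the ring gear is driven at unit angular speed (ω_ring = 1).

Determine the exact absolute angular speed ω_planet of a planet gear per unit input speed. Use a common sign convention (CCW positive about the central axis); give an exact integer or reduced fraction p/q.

25/11

N_ring = 28 + 2·11 = 50
28(ω_s−ω_c) = −50(ω_r−ω_c),  ω_s=0, ω_r=1
28(0−ω_c) = −50(1−ω_c)  ⇒  78ω_c = 50  ⇒  ω_c = 25/39
sun–planet: 28·(0−25/39) = −11·(ω_p−ω_c)  ⇒  ω_p−ω_c = −(28/11)·(-25/39) = 700/429
ω_p = 25/39 + 700/429 = 25/11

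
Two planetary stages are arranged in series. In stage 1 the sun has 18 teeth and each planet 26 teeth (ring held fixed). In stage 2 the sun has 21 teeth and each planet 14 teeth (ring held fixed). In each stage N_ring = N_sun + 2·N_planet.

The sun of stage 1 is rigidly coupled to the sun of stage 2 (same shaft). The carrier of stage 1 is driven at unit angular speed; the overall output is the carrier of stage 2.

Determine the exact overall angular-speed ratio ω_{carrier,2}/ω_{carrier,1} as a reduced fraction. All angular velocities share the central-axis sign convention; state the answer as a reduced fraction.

Stage 1: N_ring = 18 + 2·26 = 70
Stage 1: 18(ω_s−ω_c) = −70(ω_r−ω_c),  ω_r=0, ω_c=1
Stage 1: ω_s = 1 − (70/18)(0−1) = 44/9
  ⇒ ω_s¹/ω_c¹ = 44/9
Stage 2: N_ring = 21 + 2·14 = 49
Stage 2: 21(ω_s−ω_c) = −49(ω_r−ω_c),  ω_r=0, ω_s=1
Stage 2: 21(1−ω_c) = −49(0−ω_c)  ⇒  70ω_c = 21  ⇒  ω_c = 3/10
  ⇒ ω_c²/ω_s² = 3/10
Coupling ω_s² = ω_s¹ ⇒ overall = 44/9 × 3/10 = 22/15

22/15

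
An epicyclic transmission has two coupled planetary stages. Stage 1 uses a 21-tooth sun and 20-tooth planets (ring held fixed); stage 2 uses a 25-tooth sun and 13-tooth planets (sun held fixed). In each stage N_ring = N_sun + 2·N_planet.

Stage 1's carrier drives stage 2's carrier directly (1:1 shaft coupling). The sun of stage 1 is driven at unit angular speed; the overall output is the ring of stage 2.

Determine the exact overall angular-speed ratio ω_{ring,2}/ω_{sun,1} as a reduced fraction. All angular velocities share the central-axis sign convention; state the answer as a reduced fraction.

Stage 1: N_ring = 21 + 2·20 = 61
Stage 1: 21(ω_s−ω_c) = −61(ω_r−ω_c),  ω_r=0, ω_s=1
Stage 1: 21(1−ω_c) = −61(0−ω_c)  ⇒  82ω_c = 21  ⇒  ω_c = 21/82
  ⇒ ω_c¹/ω_s¹ = 21/82
Stage 2: N_ring = 25 + 2·13 = 51
Stage 2: 25(ω_s−ω_c) = −51(ω_r−ω_c),  ω_s=0, ω_c=1
Stage 2: ω_r = 1 − (25/51)(0−1) = 76/51
  ⇒ ω_r²/ω_c² = 76/51
Coupling ω_c² = ω_c¹ ⇒ overall = 21/82 × 76/51 = 266/697

266/697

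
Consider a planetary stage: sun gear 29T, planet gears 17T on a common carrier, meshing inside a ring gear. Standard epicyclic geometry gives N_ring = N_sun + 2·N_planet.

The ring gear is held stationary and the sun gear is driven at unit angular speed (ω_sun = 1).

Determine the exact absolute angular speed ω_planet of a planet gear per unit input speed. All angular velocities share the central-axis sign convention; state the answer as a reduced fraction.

N_ring = 29 + 2·17 = 63
29(ω_s−ω_c) = −63(ω_r−ω_c),  ω_r=0, ω_s=1
29(1−ω_c) = −63(0−ω_c)  ⇒  92ω_c = 29  ⇒  ω_c = 29/92
sun–planet: 29·(1−29/92) = −17·(ω_p−ω_c)  ⇒  ω_p−ω_c = −(29/17)·(63/92) = -1827/1564
ω_p = 29/92 − 1827/1564 = -29/34

-29/34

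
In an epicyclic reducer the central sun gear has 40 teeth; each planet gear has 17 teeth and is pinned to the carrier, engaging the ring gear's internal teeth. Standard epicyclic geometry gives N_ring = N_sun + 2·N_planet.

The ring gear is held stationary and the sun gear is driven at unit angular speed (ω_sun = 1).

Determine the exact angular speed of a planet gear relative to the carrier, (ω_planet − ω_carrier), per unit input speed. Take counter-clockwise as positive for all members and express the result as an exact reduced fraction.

N_ring = 40 + 2·17 = 74
40(ω_s−ω_c) = −74(ω_r−ω_c),  ω_r=0, ω_s=1
40(1−ω_c) = −74(0−ω_c)  ⇒  114ω_c = 40  ⇒  ω_c = 20/57
sun–planet: 40·(1−20/57) = −17·(ω_p−ω_c)  ⇒  ω_p−ω_c = −(40/17)·(37/57) = -1480/969

-1480/969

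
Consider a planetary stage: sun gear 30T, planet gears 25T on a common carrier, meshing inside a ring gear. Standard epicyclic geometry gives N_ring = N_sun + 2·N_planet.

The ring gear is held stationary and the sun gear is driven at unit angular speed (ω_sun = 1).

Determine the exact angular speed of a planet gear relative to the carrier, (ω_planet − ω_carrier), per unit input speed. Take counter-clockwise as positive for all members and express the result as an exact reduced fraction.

N_ring = 30 + 2·25 = 80
30(ω_s−ω_c) = −80(ω_r−ω_c),  ω_r=0, ω_s=1
30(1−ω_c) = −80(0−ω_c)  ⇒  110ω_c = 30  ⇒  ω_c = 3/11
sun–planet: 30·(1−3/11) = −25·(ω_p−ω_c)  ⇒  ω_p−ω_c = −(30/25)·(8/11) = -48/55

-48/55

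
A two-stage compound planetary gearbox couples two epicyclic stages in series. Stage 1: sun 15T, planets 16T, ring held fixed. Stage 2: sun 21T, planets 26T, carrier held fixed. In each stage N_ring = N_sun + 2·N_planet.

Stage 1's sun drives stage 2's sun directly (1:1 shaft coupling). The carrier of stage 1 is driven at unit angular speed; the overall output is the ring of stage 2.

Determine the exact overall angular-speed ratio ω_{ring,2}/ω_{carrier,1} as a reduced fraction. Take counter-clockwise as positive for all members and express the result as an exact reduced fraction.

-434/365

Stage 1: N_ring = 15 + 2·16 = 47
Stage 1: 15(ω_s−ω_c) = −47(ω_r−ω_c),  ω_r=0, ω_c=1
Stage 1: ω_s = 1 − (47/15)(0−1) = 62/15
  ⇒ ω_s¹/ω_c¹ = 62/15
Stage 2: N_ring = 21 + 2·26 = 73
Stage 2: 21(ω_s−ω_c) = −73(ω_r−ω_c),  ω_c=0, ω_s=1
Stage 2: ω_r = 0 − (21/73)(1−0) = -21/73
  ⇒ ω_r²/ω_s² = -21/73
Coupling ω_s² = ω_s¹ ⇒ overall = 62/15 × -21/73 = -434/365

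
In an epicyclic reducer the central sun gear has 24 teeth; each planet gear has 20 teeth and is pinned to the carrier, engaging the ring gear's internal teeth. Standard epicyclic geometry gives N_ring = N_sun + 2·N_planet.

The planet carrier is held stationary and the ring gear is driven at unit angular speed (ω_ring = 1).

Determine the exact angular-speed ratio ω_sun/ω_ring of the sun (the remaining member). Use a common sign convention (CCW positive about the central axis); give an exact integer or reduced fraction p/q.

-8/3

N_ring = 24 + 2·20 = 64
24(ω_s−ω_c) = −64(ω_r−ω_c),  ω_c=0, ω_r=1
ω_s = 0 − (64/24)(1−0) = -8/3
ω_s/ω_r = -8/3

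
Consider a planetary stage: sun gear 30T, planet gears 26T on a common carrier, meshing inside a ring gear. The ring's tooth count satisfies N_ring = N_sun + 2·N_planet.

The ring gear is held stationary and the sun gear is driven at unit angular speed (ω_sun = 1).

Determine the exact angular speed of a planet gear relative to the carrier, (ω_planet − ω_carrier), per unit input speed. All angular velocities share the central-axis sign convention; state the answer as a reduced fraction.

N_ring = 30 + 2·26 = 82
30(ω_s−ω_c) = −82(ω_r−ω_c),  ω_r=0, ω_s=1
30(1−ω_c) = −82(0−ω_c)  ⇒  112ω_c = 30  ⇒  ω_c = 15/56
sun–planet: 30·(1−15/56) = −26·(ω_p−ω_c)  ⇒  ω_p−ω_c = −(30/26)·(41/56) = -615/728

-615/728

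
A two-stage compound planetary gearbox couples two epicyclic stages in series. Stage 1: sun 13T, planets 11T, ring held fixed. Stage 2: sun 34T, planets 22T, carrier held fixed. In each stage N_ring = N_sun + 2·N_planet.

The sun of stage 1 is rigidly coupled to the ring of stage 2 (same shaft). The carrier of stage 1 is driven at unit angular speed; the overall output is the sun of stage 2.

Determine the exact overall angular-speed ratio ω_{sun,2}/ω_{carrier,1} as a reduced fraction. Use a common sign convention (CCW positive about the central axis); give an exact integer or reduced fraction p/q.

-144/17

Stage 1: N_ring = 13 + 2·11 = 35
Stage 1: 13(ω_s−ω_c) = −35(ω_r−ω_c),  ω_r=0, ω_c=1
Stage 1: ω_s = 1 − (35/13)(0−1) = 48/13
  ⇒ ω_s¹/ω_c¹ = 48/13
Stage 2: N_ring = 34 + 2·22 = 78
Stage 2: 34(ω_s−ω_c) = −78(ω_r−ω_c),  ω_c=0, ω_r=1
Stage 2: ω_s = 0 − (78/34)(1−0) = -39/17
  ⇒ ω_s²/ω_r² = -39/17
Coupling ω_r² = ω_s¹ ⇒ overall = 48/13 × -39/17 = -144/17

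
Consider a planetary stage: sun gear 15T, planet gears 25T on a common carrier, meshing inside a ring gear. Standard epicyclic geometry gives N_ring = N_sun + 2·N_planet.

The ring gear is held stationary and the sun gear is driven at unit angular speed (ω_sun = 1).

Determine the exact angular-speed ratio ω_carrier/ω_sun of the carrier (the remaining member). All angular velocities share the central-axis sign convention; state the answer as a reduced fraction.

N_ring = 15 + 2·25 = 65
15(ω_s−ω_c) = −65(ω_r−ω_c),  ω_r=0, ω_s=1
15(1−ω_c) = −65(0−ω_c)  ⇒  80ω_c = 15  ⇒  ω_c = 3/16
ω_c/ω_s = 3/16

3/16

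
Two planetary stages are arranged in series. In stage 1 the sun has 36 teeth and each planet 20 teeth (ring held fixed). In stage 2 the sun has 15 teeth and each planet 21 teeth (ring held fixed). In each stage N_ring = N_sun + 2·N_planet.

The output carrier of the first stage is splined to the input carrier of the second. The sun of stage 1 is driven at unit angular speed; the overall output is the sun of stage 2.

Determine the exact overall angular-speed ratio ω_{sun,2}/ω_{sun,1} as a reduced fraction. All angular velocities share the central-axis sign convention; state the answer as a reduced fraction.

54/35

Stage 1: N_ring = 36 + 2·20 = 76
Stage 1: 36(ω_s−ω_c) = −76(ω_r−ω_c),  ω_r=0, ω_s=1
Stage 1: 36(1−ω_c) = −76(0−ω_c)  ⇒  112ω_c = 36  ⇒  ω_c = 9/28
  ⇒ ω_c¹/ω_s¹ = 9/28
Stage 2: N_ring = 15 + 2·21 = 57
Stage 2: 15(ω_s−ω_c) = −57(ω_r−ω_c),  ω_r=0, ω_c=1
Stage 2: ω_s = 1 − (57/15)(0−1) = 24/5
  ⇒ ω_s²/ω_c² = 24/5
Coupling ω_c² = ω_c¹ ⇒ overall = 9/28 × 24/5 = 54/35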